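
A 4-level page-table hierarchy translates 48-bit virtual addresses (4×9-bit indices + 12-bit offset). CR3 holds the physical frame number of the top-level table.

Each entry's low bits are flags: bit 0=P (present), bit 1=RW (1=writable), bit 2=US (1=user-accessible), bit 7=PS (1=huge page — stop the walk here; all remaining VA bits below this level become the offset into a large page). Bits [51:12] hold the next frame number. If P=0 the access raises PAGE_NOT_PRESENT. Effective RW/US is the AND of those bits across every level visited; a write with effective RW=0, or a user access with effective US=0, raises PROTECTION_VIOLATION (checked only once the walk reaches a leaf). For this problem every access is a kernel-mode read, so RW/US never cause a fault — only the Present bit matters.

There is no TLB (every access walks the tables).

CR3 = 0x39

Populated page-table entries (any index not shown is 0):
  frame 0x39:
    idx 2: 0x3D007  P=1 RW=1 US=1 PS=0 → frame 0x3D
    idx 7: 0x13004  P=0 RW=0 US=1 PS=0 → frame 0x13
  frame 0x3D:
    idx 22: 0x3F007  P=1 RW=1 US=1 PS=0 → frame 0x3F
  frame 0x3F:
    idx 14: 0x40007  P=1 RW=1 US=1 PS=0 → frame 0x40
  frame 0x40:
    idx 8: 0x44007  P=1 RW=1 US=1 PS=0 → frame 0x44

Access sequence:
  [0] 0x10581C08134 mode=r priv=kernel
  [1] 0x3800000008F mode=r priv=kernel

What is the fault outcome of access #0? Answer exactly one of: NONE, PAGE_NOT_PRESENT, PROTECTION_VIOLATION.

Per-access translation:
#0 VA=0x10581C08134 (r,kernel):
  lvl0: tbl 0x39, slot 2 ⇒ 0x3D007 (P1/RW1/US1/PS0)
  lvl1: tbl 0x3D, slot 22 ⇒ 0x3F007 (P1/RW1/US1/PS0)
  lvl2: tbl 0x3F, slot 14 ⇒ 0x40007 (P1/RW1/US1/PS0)
  lvl3: tbl 0x40, slot 8 ⇒ 0x44007 (P1/RW1/US1/PS0)
  ✓ 0x44134  — 4 lookups
#1 VA=0x3800000008F (r,kernel):
  lvl0: tbl 0x39, slot 7 ⇒ 0x13004 (P0/RW0/US1/PS0)
  ✗ PAGE_NOT_PRESENT  [1 reads]

Access #0 fault: NONE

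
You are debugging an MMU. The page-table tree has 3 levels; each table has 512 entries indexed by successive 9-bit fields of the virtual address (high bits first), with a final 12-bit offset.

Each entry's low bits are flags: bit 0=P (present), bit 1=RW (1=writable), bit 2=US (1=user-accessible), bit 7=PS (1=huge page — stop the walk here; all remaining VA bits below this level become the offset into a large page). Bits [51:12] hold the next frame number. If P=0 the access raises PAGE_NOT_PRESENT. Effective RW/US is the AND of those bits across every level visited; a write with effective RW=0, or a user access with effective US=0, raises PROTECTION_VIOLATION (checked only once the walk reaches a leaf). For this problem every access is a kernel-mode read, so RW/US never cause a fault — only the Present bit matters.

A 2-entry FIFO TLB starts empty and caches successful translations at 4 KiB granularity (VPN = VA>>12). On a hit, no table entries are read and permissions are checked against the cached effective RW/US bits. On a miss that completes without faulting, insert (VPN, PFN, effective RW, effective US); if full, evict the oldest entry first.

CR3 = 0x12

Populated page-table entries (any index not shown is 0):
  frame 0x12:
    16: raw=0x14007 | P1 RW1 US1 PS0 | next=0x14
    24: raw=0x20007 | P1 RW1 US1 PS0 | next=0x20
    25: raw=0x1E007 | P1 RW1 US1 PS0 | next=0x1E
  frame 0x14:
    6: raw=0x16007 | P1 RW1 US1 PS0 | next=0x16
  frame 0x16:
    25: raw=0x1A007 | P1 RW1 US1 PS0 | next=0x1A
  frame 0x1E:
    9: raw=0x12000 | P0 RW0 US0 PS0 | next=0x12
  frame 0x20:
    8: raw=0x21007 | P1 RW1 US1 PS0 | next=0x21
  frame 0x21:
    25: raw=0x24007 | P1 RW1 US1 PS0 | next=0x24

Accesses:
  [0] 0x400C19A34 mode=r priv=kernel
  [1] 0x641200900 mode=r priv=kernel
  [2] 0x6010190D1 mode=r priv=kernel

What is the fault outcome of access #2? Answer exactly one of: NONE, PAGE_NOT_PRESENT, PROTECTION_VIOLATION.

Per-access translation:
#0 VA=0x400C19A34 (r,kernel):
  lvl0: tbl 0x12, slot 16 ⇒ 0x14007 (P1/RW1/US1/PS0)
  lvl1: tbl 0x14, slot 6 ⇒ 0x16007 (P1/RW1/US1/PS0)
  lvl2: tbl 0x16, slot 25 ⇒ 0x1A007 (P1/RW1/US1/PS0)
  ✓ 0x1AA34  — 3 lookups
#1 VA=0x641200900 (r,kernel):
  lvl0: tbl 0x12, slot 25 ⇒ 0x1E007 (P1/RW1/US1/PS0)
  lvl1: tbl 0x1E, slot 9 ⇒ 0x12000 (P0/RW0/US0/PS0)
  ⇒ fault: PAGE_NOT_PRESENT  — 2 lookups
#2 VA=0x6010190D1 (r,kernel):
  lvl0: tbl 0x12, slot 24 ⇒ 0x20007 (P1/RW1/US1/PS0)
  lvl1: tbl 0x20, slot 8 ⇒ 0x21007 (P1/RW1/US1/PS0)
  lvl2: tbl 0x21, slot 25 ⇒ 0x24007 (P1/RW1/US1/PS0)
  ✓ 0x240D1  — 3 lookups

Access #2 fault: NONE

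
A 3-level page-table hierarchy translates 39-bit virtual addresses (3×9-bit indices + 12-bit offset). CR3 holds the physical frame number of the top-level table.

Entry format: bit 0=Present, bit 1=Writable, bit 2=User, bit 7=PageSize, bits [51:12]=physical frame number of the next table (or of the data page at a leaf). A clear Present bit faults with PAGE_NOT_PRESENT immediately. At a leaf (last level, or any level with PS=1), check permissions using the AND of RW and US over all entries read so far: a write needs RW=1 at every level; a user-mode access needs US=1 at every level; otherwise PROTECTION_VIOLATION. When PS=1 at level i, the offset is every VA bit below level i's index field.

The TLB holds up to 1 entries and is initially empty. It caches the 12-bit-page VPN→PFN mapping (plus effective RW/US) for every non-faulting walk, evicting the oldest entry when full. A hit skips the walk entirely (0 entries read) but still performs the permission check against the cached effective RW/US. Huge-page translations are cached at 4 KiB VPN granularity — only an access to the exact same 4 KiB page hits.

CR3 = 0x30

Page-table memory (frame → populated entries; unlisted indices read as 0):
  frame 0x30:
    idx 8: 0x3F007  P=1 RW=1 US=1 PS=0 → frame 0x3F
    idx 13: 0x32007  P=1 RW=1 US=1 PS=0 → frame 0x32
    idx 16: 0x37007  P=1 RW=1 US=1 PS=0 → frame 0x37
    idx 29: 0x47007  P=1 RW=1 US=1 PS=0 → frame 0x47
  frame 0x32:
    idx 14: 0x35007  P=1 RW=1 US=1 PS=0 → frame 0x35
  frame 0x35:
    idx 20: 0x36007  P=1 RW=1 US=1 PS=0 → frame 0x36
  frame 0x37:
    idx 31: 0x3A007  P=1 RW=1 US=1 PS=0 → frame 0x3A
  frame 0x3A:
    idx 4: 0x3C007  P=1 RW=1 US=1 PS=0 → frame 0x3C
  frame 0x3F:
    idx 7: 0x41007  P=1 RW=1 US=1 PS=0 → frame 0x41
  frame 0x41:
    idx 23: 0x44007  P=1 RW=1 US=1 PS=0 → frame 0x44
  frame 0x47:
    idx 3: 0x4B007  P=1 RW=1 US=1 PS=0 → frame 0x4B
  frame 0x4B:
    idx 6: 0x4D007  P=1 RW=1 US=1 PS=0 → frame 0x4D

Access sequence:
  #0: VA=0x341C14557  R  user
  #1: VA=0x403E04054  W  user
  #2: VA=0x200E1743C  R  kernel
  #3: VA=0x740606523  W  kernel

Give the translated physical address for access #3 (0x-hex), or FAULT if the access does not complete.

Per-access translation:
#0 VA=0x341C14557 (r,user):
  L0: frame=0x30 idx=13 entry=0x32007 [P=1 RW=1 US=1 PS=0]
  L1: frame=0x32 idx=14 entry=0x35007 [P=1 RW=1 US=1 PS=0]
  L2: frame=0x35 idx=20 entry=0x36007 [P=1 RW=1 US=1 PS=0]
  ⇒ phys 0x36557  [3 reads]
#1 VA=0x403E04054 (w,user):
  L0: frame=0x30 idx=16 entry=0x37007 [P=1 RW=1 US=1 PS=0]
  L1: frame=0x37 idx=31 entry=0x3A007 [P=1 RW=1 US=1 PS=0]
  L2: frame=0x3A idx=4 entry=0x3C007 [P=1 RW=1 US=1 PS=0]
  ⇒ phys 0x3C054  [3 reads]
#2 VA=0x200E1743C (r,kernel):
  L0: frame=0x30 idx=8 entry=0x3F007 [P=1 RW=1 US=1 PS=0]
  L1: frame=0x3F idx=7 entry=0x41007 [P=1 RW=1 US=1 PS=0]
  L2: frame=0x41 idx=23 entry=0x44007 [P=1 RW=1 US=1 PS=0]
  ⇒ phys 0x4443C  [3 reads]
#3 VA=0x740606523 (w,kernel):
  L0: frame=0x30 idx=29 entry=0x47007 [P=1 RW=1 US=1 PS=0]
  L1: frame=0x47 idx=3 entry=0x4B007 [P=1 RW=1 US=1 PS=0]
  L2: frame=0x4B idx=6 entry=0x4D007 [P=1 RW=1 US=1 PS=0]
  ⇒ phys 0x4D523  [3 reads]

Access #3 PA: 0x4D523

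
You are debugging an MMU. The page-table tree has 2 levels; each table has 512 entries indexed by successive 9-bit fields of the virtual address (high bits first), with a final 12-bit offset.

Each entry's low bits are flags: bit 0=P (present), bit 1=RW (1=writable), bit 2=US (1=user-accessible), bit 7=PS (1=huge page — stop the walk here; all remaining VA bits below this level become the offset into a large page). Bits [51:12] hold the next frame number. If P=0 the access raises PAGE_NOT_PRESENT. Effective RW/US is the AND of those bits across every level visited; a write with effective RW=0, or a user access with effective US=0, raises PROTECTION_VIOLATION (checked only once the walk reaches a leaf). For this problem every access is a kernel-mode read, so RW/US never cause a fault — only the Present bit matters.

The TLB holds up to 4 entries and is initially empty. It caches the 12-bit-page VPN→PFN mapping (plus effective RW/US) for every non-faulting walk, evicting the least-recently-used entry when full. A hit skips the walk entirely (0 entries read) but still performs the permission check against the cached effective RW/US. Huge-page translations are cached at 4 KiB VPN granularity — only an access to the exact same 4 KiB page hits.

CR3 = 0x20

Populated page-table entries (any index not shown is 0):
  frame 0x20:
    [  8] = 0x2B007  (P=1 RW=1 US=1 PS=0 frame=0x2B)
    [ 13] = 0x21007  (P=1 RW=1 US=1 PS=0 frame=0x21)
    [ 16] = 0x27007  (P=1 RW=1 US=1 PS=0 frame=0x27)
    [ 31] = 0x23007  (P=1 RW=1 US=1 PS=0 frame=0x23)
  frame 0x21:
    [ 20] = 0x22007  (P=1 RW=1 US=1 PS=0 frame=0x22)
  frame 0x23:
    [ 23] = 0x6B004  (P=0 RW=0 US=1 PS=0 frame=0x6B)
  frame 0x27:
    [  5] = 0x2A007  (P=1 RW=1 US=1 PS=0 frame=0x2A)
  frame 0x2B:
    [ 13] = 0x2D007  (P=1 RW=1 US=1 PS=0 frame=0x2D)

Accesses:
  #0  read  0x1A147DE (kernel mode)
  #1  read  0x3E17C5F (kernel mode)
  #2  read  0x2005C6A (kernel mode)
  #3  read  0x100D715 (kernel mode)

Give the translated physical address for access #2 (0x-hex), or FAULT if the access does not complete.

Walk each access:
#0 VA=0x1A147DE (r,kernel):
  lvl0: tbl 0x20, slot 13 ⇒ 0x21007 (P1/RW1/US1/PS0)
  lvl1: tbl 0x21, slot 20 ⇒ 0x22007 (P1/RW1/US1/PS0)
  ⇒ phys 0x227DE  [2 reads]
#1 VA=0x3E17C5F (r,kernel):
  lvl0: tbl 0x20, slot 31 ⇒ 0x23007 (P1/RW1/US1/PS0)
  lvl1: tbl 0x23, slot 23 ⇒ 0x6B004 (P0/RW0/US1/PS0)
  → PAGE_NOT_PRESENT  (2 entries read)
#2 VA=0x2005C6A (r,kernel):
  lvl0: tbl 0x20, slot 16 ⇒ 0x27007 (P1/RW1/US1/PS0)
  lvl1: tbl 0x27, slot 5 ⇒ 0x2A007 (P1/RW1/US1/PS0)
  ⇒ phys 0x2AC6A  [2 reads]
#3 VA=0x100D715 (r,kernel):
  lvl0: tbl 0x20, slot 8 ⇒ 0x2B007 (P1/RW1/US1/PS0)
  lvl1: tbl 0x2B, slot 13 ⇒ 0x2D007 (P1/RW1/US1/PS0)
  ⇒ phys 0x2D715  [2 reads]

Access #2 PA: 0x2AC6A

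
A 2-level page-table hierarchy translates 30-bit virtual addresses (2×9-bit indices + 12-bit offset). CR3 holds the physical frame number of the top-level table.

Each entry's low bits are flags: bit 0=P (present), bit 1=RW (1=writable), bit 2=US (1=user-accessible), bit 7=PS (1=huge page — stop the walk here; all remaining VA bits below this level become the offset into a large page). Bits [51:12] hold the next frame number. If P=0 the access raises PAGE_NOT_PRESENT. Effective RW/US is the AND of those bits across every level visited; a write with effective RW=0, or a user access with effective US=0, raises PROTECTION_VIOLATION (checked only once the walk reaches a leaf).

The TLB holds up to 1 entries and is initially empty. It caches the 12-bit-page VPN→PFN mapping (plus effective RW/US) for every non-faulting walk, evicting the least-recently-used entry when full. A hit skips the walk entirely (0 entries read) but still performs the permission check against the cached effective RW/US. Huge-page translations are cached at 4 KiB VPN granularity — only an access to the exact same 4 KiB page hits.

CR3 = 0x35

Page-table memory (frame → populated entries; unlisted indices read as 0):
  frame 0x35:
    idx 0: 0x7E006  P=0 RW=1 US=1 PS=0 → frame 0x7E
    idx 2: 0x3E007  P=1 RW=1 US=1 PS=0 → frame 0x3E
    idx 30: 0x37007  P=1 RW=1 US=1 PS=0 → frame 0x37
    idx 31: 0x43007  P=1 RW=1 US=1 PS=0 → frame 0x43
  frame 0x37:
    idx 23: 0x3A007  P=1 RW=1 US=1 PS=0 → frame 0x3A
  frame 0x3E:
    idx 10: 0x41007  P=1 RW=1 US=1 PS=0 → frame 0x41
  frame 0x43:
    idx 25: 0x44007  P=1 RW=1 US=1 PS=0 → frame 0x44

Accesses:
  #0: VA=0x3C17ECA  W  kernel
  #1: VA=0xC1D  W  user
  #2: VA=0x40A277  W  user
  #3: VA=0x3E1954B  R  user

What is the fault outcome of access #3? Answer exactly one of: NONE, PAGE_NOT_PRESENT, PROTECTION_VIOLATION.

Trace:
#0 VA=0x3C17ECA (w,kernel):
  [0] read 0x35 idx=30: raw=0x37007 flags P=1 W=1 U=1 S=0
  [1] read 0x37 idx=23: raw=0x3A007 flags P=1 W=1 U=1 S=0
  ✓ 0x3AECA  — 2 lookups
#1 VA=0xC1D (w,user):
  [0] read 0x35 idx=0: raw=0x7E006 flags P=0 W=1 U=1 S=0
  ✗ PAGE_NOT_PRESENT  [1 reads]
#2 VA=0x40A277 (w,user):
  [0] read 0x35 idx=2: raw=0x3E007 flags P=1 W=1 U=1 S=0
  [1] read 0x3E idx=10: raw=0x41007 flags P=1 W=1 U=1 S=0
  ✓ 0x41277  — 2 lookups
#3 VA=0x3E1954B (r,user):
  [0] read 0x35 idx=31: raw=0x43007 flags P=1 W=1 U=1 S=0
  [1] read 0x43 idx=25: raw=0x44007 flags P=1 W=1 U=1 S=0
  ✓ 0x4454B  — 2 lookups

Access #3 fault: NONE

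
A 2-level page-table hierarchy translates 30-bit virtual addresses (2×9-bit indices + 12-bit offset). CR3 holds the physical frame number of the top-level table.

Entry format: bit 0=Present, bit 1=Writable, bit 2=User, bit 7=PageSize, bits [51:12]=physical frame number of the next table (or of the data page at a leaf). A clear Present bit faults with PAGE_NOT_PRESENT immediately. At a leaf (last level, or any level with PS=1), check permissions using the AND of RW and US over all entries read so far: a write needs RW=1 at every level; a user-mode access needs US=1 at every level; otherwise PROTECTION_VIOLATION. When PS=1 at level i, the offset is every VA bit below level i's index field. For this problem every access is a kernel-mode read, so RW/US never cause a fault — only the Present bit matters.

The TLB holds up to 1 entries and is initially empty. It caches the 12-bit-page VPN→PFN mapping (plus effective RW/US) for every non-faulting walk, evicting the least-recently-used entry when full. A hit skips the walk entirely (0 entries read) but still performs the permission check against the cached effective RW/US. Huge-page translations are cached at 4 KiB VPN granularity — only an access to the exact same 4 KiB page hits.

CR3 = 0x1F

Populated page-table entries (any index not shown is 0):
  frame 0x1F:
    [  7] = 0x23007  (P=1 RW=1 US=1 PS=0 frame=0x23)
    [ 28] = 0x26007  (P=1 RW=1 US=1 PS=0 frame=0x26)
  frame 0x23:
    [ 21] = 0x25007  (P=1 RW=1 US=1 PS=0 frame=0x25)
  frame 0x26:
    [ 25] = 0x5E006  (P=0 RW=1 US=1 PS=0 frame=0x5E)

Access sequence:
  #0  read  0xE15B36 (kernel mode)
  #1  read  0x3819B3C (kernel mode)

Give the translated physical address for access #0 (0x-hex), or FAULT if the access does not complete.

Trace:
#0 VA=0xE15B36 (r,kernel):
  lvl0: tbl 0x1F, slot 7 ⇒ 0x23007 (P1/RW1/US1/PS0)
  lvl1: tbl 0x23, slot 21 ⇒ 0x25007 (P1/RW1/US1/PS0)
  ✓ 0x25B36  — 2 lookups
#1 VA=0x3819B3C (r,kernel):
  lvl0: tbl 0x1F, slot 28 ⇒ 0x26007 (P1/RW1/US1/PS0)
  lvl1: tbl 0x26, slot 25 ⇒ 0x5E006 (P0/RW1/US1/PS0)
  ✗ PAGE_NOT_PRESENT  [2 reads]

Access #0 PA: 0x25B36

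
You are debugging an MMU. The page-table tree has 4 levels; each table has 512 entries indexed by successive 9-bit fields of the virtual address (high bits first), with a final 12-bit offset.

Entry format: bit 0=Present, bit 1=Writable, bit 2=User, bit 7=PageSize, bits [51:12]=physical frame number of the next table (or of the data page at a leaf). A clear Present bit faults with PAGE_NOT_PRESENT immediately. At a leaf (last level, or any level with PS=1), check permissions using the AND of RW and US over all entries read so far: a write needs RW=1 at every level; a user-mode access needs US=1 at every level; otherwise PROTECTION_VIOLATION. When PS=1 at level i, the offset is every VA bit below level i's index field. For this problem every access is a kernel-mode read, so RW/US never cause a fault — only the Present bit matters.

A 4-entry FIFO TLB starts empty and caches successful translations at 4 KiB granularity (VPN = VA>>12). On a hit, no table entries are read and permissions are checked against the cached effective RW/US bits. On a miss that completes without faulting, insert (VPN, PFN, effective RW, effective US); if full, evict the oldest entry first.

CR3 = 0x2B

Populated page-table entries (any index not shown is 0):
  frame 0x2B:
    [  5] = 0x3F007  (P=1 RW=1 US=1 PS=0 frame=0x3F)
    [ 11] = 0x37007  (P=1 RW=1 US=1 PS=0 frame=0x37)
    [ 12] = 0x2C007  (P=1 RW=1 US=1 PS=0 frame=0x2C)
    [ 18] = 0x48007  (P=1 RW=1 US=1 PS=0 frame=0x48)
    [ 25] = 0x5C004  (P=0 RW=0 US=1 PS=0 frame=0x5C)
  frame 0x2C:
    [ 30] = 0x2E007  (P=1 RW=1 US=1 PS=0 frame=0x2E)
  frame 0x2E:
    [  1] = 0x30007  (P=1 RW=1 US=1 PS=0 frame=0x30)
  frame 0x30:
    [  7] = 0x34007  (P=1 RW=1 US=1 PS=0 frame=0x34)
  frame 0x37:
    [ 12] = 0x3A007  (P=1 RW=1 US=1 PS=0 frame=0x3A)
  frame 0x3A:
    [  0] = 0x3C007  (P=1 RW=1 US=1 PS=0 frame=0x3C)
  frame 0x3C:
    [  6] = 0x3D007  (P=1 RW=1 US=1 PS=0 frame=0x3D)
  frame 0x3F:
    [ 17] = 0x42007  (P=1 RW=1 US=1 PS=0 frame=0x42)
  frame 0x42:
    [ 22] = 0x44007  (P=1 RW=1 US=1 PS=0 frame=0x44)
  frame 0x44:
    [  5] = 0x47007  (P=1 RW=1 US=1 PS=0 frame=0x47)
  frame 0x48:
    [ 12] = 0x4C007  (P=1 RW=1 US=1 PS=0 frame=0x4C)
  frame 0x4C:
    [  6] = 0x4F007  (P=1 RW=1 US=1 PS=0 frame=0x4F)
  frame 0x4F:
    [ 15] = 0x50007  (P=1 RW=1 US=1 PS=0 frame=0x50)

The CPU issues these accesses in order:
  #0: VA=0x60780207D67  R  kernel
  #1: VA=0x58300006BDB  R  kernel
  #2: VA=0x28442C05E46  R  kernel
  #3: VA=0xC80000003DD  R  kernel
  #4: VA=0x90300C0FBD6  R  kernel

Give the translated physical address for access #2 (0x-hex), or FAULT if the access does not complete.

Walk each access:
#0 VA=0x60780207D67 (r,kernel):
  lvl0: tbl 0x2B, slot 12 ⇒ 0x2C007 (P1/RW1/US1/PS0)
  lvl1: tbl 0x2C, slot 30 ⇒ 0x2E007 (P1/RW1/US1/PS0)
  lvl2: tbl 0x2E, slot 1 ⇒ 0x30007 (P1/RW1/US1/PS0)
  lvl3: tbl 0x30, slot 7 ⇒ 0x34007 (P1/RW1/US1/PS0)
  ⇒ phys 0x34D67  [4 reads]
#1 VA=0x58300006BDB (r,kernel):
  lvl0: tbl 0x2B, slot 11 ⇒ 0x37007 (P1/RW1/US1/PS0)
  lvl1: tbl 0x37, slot 12 ⇒ 0x3A007 (P1/RW1/US1/PS0)
  lvl2: tbl 0x3A, slot 0 ⇒ 0x3C007 (P1/RW1/US1/PS0)
  lvl3: tbl 0x3C, slot 6 ⇒ 0x3D007 (P1/RW1/US1/PS0)
  ⇒ phys 0x3DBDB  [4 reads]
#2 VA=0x28442C05E46 (r,kernel):
  lvl0: tbl 0x2B, slot 5 ⇒ 0x3F007 (P1/RW1/US1/PS0)
  lvl1: tbl 0x3F, slot 17 ⇒ 0x42007 (P1/RW1/US1/PS0)
  lvl2: tbl 0x42, slot 22 ⇒ 0x44007 (P1/RW1/US1/PS0)
  lvl3: tbl 0x44, slot 5 ⇒ 0x47007 (P1/RW1/US1/PS0)
  ⇒ phys 0x47E46  [4 reads]
#3 VA=0xC80000003DD (r,kernel):
  lvl0: tbl 0x2B, slot 25 ⇒ 0x5C004 (P0/RW0/US1/PS0)
  → PAGE_NOT_PRESENT  (1 entries read)
#4 VA=0x90300C0FBD6 (r,kernel):
  lvl0: tbl 0x2B, slot 18 ⇒ 0x48007 (P1/RW1/US1/PS0)
  lvl1: tbl 0x48, slot 12 ⇒ 0x4C007 (P1/RW1/US1/PS0)
  lvl2: tbl 0x4C, slot 6 ⇒ 0x4F007 (P1/RW1/US1/PS0)
  lvl3: tbl 0x4F, slot 15 ⇒ 0x50007 (P1/RW1/US1/PS0)
  ⇒ phys 0x50BD6  [4 reads]

Access #2 PA: 0x47E46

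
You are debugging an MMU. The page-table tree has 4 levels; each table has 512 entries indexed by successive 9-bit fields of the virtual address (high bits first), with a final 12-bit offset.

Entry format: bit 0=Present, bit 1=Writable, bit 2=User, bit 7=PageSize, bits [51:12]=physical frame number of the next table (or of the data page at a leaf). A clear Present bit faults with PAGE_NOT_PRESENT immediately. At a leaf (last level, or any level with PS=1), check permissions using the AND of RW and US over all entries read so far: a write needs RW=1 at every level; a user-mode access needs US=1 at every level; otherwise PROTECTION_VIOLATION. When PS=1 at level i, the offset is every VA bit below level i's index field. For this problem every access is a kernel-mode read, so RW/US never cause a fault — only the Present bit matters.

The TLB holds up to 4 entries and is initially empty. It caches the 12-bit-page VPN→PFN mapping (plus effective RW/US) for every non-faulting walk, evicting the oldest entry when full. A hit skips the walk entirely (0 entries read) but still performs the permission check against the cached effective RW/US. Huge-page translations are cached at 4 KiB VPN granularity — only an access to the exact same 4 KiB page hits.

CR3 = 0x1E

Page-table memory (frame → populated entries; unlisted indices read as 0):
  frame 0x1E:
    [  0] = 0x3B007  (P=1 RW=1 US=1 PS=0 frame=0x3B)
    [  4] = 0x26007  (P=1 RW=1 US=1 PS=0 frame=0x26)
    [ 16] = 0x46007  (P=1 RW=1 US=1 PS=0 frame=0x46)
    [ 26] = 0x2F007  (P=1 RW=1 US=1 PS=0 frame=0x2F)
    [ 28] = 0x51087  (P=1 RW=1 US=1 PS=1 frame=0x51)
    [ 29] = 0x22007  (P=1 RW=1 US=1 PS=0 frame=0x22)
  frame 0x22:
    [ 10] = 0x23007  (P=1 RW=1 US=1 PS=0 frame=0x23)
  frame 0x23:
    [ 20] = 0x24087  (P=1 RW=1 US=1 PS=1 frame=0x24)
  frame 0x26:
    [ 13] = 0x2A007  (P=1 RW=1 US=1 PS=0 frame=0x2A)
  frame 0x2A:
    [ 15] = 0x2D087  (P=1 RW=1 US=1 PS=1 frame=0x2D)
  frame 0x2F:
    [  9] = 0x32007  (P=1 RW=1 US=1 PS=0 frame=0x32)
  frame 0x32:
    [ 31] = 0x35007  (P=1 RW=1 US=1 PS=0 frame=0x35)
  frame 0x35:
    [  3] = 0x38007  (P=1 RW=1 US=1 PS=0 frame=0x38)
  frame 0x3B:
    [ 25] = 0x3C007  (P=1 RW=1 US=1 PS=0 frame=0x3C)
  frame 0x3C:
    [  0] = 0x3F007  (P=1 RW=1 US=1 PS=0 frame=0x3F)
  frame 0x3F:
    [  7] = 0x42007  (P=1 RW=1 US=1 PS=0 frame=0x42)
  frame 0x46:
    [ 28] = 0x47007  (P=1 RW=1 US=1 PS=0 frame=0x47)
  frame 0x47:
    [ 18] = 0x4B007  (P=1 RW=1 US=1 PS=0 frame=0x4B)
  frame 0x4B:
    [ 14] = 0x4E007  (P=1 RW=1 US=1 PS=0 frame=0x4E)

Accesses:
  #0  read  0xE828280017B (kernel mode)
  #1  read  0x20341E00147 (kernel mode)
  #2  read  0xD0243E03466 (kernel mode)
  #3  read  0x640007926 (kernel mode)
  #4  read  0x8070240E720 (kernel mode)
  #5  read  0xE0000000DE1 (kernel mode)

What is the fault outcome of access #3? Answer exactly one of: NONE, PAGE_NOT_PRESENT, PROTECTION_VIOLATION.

Per-access translation:
#0 VA=0xE828280017B (r,kernel):
  [0] read 0x1E idx=29: raw=0x22007 flags P=1 W=1 U=1 S=0
  [1] read 0x22 idx=10: raw=0x23007 flags P=1 W=1 U=1 S=0
  [2] read 0x23 idx=20: raw=0x24087 flags P=1 W=1 U=1 S=1
  ✓ 0x2417B (huge @L2)  — 3 lookups
#1 VA=0x20341E00147 (r,kernel):
  [0] read 0x1E idx=4: raw=0x26007 flags P=1 W=1 U=1 S=0
  [1] read 0x26 idx=13: raw=0x2A007 flags P=1 W=1 U=1 S=0
  [2] read 0x2A idx=15: raw=0x2D087 flags P=1 W=1 U=1 S=1
  ✓ 0x2D147 (huge @L2)  — 3 lookups
#2 VA=0xD0243E03466 (r,kernel):
  [0] read 0x1E idx=26: raw=0x2F007 flags P=1 W=1 U=1 S=0
  [1] read 0x2F idx=9: raw=0x32007 flags P=1 W=1 U=1 S=0
  [2] read 0x32 idx=31: raw=0x35007 flags P=1 W=1 U=1 S=0
  [3] read 0x35 idx=3: raw=0x38007 flags P=1 W=1 U=1 S=0
  ✓ 0x38466  — 4 lookups
#3 VA=0x640007926 (r,kernel):
  [0] read 0x1E idx=0: raw=0x3B007 flags P=1 W=1 U=1 S=0
  [1] read 0x3B idx=25: raw=0x3C007 flags P=1 W=1 U=1 S=0
  [2] read 0x3C idx=0: raw=0x3F007 flags P=1 W=1 U=1 S=0
  [3] read 0x3F idx=7: raw=0x42007 flags P=1 W=1 U=1 S=0
  ✓ 0x42926  — 4 lookups
#4 VA=0x8070240E720 (r,kernel):
  [0] read 0x1E idx=16: raw=0x46007 flags P=1 W=1 U=1 S=0
  [1] read 0x46 idx=28: raw=0x47007 flags P=1 W=1 U=1 S=0
  [2] read 0x47 idx=18: raw=0x4B007 flags P=1 W=1 U=1 S=0
  [3] read 0x4B idx=14: raw=0x4E007 flags P=1 W=1 U=1 S=0
  ✓ 0x4E720  — 4 lookups
#5 VA=0xE0000000DE1 (r,kernel):
  [0] read 0x1E idx=28: raw=0x51087 flags P=1 W=1 U=1 S=1
  ✓ 0x51DE1 (huge @L0)  — 1 lookups

Access #3 fault: NONE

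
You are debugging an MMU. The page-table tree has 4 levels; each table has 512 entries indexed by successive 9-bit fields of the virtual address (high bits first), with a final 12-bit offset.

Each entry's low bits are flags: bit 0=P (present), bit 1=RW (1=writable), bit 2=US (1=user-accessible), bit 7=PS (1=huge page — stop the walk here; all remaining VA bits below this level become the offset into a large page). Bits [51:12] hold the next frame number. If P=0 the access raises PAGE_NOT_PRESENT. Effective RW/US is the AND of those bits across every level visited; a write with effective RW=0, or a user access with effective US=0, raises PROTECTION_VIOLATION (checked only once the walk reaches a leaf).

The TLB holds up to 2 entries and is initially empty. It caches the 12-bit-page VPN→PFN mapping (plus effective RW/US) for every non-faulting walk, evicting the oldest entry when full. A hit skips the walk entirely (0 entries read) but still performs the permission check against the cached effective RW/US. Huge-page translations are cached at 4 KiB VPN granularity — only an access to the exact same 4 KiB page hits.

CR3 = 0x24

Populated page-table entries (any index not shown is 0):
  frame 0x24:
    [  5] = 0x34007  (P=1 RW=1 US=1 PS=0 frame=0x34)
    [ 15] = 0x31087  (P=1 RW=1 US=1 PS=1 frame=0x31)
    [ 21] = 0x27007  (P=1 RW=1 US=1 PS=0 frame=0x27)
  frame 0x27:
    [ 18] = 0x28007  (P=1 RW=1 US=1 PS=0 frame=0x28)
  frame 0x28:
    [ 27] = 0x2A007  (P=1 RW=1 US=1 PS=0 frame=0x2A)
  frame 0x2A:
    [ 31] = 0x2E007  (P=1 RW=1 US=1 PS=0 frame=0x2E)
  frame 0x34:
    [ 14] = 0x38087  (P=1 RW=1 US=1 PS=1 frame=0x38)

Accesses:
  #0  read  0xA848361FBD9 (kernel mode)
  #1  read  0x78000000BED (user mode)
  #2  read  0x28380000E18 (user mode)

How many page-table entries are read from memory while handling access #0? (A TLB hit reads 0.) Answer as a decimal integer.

Trace:
#0 VA=0xA848361FBD9 (r,kernel):
  L0 @0x24[21] → 0x27007  P=1,RW=1,US=1,PS=0
  L1 @0x27[18] → 0x28007  P=1,RW=1,US=1,PS=0
  L2 @0x28[27] → 0x2A007  P=1,RW=1,US=1,PS=0
  L3 @0x2A[31] → 0x2E007  P=1,RW=1,US=1,PS=0
  ✓ 0x2EBD9  — 4 lookups
#1 VA=0x78000000BED (r,user):
  L0 @0x24[15] → 0x31087  P=1,RW=1,US=1,PS=1
  ✓ 0x31BED (huge @L0)  — 1 lookups
#2 VA=0x28380000E18 (r,user):
  L0 @0x24[5] → 0x34007  P=1,RW=1,US=1,PS=0
  L1 @0x34[14] → 0x38087  P=1,RW=1,US=1,PS=1
  ✓ 0x38E18 (huge @L1)  — 2 lookups

Entries read for #0: 4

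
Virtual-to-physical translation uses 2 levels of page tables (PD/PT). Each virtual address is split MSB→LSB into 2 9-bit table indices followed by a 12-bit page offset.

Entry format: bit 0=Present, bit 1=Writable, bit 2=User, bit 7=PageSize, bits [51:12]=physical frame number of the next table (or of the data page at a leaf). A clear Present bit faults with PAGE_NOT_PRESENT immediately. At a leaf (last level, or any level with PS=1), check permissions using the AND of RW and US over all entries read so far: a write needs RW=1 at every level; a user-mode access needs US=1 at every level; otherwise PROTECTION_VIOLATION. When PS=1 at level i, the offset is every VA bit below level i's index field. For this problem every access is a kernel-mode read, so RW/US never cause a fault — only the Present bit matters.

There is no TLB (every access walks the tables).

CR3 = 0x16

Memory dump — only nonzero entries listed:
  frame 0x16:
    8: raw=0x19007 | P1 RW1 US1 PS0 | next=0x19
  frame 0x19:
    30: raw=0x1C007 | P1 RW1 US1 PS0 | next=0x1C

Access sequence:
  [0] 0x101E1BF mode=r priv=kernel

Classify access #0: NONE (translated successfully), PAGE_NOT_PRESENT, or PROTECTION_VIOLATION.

Trace:
#0 VA=0x101E1BF (r,kernel):
  L0: frame=0x16 idx=8 entry=0x19007 [P=1 RW=1 US=1 PS=0]
  L1: frame=0x19 idx=30 entry=0x1C007 [P=1 RW=1 US=1 PS=0]
  ✓ 0x1C1BF  — 2 lookups

Access #0 fault: NONE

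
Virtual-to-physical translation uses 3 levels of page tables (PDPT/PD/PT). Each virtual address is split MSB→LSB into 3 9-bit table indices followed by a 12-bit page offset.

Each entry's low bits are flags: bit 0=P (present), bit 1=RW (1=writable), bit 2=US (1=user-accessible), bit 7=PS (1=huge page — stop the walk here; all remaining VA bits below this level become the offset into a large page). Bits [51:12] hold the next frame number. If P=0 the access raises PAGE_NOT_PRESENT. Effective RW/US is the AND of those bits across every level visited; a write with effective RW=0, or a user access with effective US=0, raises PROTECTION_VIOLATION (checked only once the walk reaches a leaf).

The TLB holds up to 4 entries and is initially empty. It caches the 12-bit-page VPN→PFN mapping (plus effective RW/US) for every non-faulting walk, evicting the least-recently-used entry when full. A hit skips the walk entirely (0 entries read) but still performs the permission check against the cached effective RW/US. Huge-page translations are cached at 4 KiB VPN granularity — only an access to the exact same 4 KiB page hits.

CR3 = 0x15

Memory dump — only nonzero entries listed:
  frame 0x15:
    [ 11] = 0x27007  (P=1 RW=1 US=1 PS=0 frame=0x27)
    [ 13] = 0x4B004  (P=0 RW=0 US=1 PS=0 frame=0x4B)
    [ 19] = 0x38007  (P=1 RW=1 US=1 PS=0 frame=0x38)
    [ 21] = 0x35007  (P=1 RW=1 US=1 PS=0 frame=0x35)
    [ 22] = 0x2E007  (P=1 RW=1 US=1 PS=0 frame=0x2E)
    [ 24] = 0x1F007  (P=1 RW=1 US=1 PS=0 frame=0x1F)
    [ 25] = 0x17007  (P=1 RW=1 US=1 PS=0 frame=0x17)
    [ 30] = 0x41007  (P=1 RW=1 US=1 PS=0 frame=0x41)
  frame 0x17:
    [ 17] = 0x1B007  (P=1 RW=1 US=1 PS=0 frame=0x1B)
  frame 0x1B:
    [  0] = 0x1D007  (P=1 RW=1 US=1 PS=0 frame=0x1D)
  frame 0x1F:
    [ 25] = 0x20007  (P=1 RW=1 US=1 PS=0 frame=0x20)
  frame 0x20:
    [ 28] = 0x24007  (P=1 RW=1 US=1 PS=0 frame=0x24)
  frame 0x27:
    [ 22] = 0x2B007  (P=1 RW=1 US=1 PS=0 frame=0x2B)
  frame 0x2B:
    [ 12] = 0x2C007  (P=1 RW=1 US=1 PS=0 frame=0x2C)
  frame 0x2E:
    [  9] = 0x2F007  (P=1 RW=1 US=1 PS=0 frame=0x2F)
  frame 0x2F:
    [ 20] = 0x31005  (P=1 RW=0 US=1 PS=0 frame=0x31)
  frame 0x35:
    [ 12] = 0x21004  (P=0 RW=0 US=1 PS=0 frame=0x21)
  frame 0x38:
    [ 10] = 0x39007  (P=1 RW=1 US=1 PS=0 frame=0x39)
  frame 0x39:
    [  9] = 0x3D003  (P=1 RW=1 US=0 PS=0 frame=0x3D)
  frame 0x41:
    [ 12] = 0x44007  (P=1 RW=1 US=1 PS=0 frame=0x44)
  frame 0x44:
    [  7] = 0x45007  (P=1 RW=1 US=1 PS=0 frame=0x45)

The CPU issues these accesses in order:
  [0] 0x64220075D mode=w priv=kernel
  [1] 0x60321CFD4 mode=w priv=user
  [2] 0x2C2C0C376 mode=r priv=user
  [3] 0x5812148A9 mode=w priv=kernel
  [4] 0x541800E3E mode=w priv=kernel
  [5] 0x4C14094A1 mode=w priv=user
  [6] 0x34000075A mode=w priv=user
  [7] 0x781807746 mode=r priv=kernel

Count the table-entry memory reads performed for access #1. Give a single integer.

Walk each access:
#0 VA=0x64220075D (w,kernel):
  [0] read 0x15 idx=25: raw=0x17007 flags P=1 W=1 U=1 S=0
  [1] read 0x17 idx=17: raw=0x1B007 flags P=1 W=1 U=1 S=0
  [2] read 0x1B idx=0: raw=0x1D007 flags P=1 W=1 U=1 S=0
  → PA=0x1D75D  (3 entries read)
#1 VA=0x60321CFD4 (w,user):
  [0] read 0x15 idx=24: raw=0x1F007 flags P=1 W=1 U=1 S=0
  [1] read 0x1F idx=25: raw=0x20007 flags P=1 W=1 U=1 S=0
  [2] read 0x20 idx=28: raw=0x24007 flags P=1 W=1 U=1 S=0
  → PA=0x24FD4  (3 entries read)
#2 VA=0x2C2C0C376 (r,user):
  [0] read 0x15 idx=11: raw=0x27007 flags P=1 W=1 U=1 S=0
  [1] read 0x27 idx=22: raw=0x2B007 flags P=1 W=1 U=1 S=0
  [2] read 0x2B idx=12: raw=0x2C007 flags P=1 W=1 U=1 S=0
  → PA=0x2C376  (3 entries read)
#3 VA=0x5812148A9 (w,kernel):
  [0] read 0x15 idx=22: raw=0x2E007 flags P=1 W=1 U=1 S=0
  [1] read 0x2E idx=9: raw=0x2F007 flags P=1 W=1 U=1 S=0
  [2] read 0x2F idx=20: raw=0x31005 flags P=1 W=0 U=1 S=0
  → PROTECTION_VIOLATION  (3 entries read)
#4 VA=0x541800E3E (w,kernel):
  [0] read 0x15 idx=21: raw=0x35007 flags P=1 W=1 U=1 S=0
  [1] read 0x35 idx=12: raw=0x21004 flags P=0 W=0 U=1 S=0
  → PAGE_NOT_PRESENT  (2 entries read)
#5 VA=0x4C14094A1 (w,user):
  [0] read 0x15 idx=19: raw=0x38007 flags P=1 W=1 U=1 S=0
  [1] read 0x38 idx=10: raw=0x39007 flags P=1 W=1 U=1 S=0
  [2] read 0x39 idx=9: raw=0x3D003 flags P=1 W=1 U=0 S=0
  → PROTECTION_VIOLATION  (3 entries read)
#6 VA=0x34000075A (w,user):
  [0] read 0x15 idx=13: raw=0x4B004 flags P=0 W=0 U=1 S=0
  → PAGE_NOT_PRESENT  (1 entries read)
#7 VA=0x781807746 (r,kernel):
  [0] read 0x15 idx=30: raw=0x41007 flags P=1 W=1 U=1 S=0
  [1] read 0x41 idx=12: raw=0x44007 flags P=1 W=1 U=1 S=0
  [2] read 0x44 idx=7: raw=0x45007 flags P=1 W=1 U=1 S=0
  → PA=0x45746  (3 entries read)

Entries read for #1: 3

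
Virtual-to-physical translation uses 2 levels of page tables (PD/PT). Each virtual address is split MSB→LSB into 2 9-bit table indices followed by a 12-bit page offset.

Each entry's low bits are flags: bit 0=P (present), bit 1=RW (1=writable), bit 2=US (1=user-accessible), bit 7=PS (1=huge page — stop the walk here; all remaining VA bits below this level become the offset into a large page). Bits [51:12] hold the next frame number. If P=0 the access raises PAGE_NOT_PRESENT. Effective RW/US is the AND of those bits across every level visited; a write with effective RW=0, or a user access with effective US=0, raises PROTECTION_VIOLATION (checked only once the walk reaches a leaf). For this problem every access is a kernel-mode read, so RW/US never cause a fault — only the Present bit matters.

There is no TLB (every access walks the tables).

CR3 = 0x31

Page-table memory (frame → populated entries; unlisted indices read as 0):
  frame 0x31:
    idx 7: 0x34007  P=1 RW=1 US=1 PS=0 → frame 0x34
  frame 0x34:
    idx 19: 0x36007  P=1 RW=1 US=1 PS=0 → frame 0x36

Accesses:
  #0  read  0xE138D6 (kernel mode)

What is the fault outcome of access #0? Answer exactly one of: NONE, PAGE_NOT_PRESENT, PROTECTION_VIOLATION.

Per-access translation:
#0 VA=0xE138D6 (r,kernel):
  [0] read 0x31 idx=7: raw=0x34007 flags P=1 W=1 U=1 S=0
  [1] read 0x34 idx=19: raw=0x36007 flags P=1 W=1 U=1 S=0
  → PA=0x368D6  (2 entries read)

Access #0 fault: NONE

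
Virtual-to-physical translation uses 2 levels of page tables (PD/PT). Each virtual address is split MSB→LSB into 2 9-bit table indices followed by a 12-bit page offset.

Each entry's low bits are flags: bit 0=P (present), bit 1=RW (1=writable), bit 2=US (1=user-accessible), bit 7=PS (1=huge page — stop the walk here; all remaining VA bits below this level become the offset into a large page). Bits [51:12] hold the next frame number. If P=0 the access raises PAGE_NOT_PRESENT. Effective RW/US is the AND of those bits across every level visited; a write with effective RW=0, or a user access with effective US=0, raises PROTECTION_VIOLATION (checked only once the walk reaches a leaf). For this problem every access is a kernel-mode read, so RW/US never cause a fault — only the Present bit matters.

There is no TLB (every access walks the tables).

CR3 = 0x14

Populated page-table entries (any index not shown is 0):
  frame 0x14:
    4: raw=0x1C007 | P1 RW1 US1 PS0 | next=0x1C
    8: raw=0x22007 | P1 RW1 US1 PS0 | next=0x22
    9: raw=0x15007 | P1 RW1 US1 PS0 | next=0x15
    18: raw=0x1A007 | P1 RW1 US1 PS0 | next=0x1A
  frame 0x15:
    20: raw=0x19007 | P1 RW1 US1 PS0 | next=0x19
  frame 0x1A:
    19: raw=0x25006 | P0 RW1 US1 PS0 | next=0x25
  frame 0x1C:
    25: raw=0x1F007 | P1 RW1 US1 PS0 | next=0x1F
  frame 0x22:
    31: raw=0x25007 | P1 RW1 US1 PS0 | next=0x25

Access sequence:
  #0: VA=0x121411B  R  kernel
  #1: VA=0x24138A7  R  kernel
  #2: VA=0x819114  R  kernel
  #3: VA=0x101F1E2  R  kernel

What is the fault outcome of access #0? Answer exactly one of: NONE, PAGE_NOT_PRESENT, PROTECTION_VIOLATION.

Per-access translation:
#0 VA=0x121411B (r,kernel):
  L0: frame=0x14 idx=9 entry=0x15007 [P=1 RW=1 US=1 PS=0]
  L1: frame=0x15 idx=20 entry=0x19007 [P=1 RW=1 US=1 PS=0]
  ✓ 0x1911B  — 2 lookups
#1 VA=0x24138A7 (r,kernel):
  L0: frame=0x14 idx=18 entry=0x1A007 [P=1 RW=1 US=1 PS=0]
  L1: frame=0x1A idx=19 entry=0x25006 [P=0 RW=1 US=1 PS=0]
  ⇒ fault: PAGE_NOT_PRESENT  — 2 lookups
#2 VA=0x819114 (r,kernel):
  L0: frame=0x14 idx=4 entry=0x1C007 [P=1 RW=1 US=1 PS=0]
  L1: frame=0x1C idx=25 entry=0x1F007 [P=1 RW=1 US=1 PS=0]
  ✓ 0x1F114  — 2 lookups
#3 VA=0x101F1E2 (r,kernel):
  L0: frame=0x14 idx=8 entry=0x22007 [P=1 RW=1 US=1 PS=0]
  L1: frame=0x22 idx=31 entry=0x25007 [P=1 RW=1 US=1 PS=0]
  ✓ 0x251E2  — 2 lookups

Access #0 fault: NONE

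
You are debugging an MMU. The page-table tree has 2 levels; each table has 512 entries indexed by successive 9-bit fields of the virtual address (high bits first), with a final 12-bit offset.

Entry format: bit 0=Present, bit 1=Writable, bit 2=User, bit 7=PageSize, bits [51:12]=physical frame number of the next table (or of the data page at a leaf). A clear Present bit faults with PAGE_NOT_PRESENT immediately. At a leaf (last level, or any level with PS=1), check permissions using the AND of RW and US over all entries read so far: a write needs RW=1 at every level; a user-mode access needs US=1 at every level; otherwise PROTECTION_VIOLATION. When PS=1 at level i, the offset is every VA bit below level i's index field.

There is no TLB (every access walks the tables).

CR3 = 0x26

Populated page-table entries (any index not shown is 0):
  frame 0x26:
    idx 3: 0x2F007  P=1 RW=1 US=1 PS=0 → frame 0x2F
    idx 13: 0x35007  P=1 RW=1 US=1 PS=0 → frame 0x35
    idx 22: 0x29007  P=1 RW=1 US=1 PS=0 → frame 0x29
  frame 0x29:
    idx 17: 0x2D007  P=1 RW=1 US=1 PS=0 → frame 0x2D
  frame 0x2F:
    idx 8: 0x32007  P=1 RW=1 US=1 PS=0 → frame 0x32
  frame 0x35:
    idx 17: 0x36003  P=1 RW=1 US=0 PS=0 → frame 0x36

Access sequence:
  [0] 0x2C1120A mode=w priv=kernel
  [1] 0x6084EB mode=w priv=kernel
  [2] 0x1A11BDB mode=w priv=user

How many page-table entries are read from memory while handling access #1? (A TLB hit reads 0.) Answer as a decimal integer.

Walk each access:
#0 VA=0x2C1120A (w,kernel):
  [0] read 0x26 idx=22: raw=0x29007 flags P=1 W=1 U=1 S=0
  [1] read 0x29 idx=17: raw=0x2D007 flags P=1 W=1 U=1 S=0
  ⇒ phys 0x2D20A  [2 reads]
#1 VA=0x6084EB (w,kernel):
  [0] read 0x26 idx=3: raw=0x2F007 flags P=1 W=1 U=1 S=0
  [1] read 0x2F idx=8: raw=0x32007 flags P=1 W=1 U=1 S=0
  ⇒ phys 0x324EB  [2 reads]
#2 VA=0x1A11BDB (w,user):
  [0] read 0x26 idx=13: raw=0x35007 flags P=1 W=1 U=1 S=0
  [1] read 0x35 idx=17: raw=0x36003 flags P=1 W=1 U=0 S=0
  → PROTECTION_VIOLATION  (2 entries read)

Entries read for #1: 2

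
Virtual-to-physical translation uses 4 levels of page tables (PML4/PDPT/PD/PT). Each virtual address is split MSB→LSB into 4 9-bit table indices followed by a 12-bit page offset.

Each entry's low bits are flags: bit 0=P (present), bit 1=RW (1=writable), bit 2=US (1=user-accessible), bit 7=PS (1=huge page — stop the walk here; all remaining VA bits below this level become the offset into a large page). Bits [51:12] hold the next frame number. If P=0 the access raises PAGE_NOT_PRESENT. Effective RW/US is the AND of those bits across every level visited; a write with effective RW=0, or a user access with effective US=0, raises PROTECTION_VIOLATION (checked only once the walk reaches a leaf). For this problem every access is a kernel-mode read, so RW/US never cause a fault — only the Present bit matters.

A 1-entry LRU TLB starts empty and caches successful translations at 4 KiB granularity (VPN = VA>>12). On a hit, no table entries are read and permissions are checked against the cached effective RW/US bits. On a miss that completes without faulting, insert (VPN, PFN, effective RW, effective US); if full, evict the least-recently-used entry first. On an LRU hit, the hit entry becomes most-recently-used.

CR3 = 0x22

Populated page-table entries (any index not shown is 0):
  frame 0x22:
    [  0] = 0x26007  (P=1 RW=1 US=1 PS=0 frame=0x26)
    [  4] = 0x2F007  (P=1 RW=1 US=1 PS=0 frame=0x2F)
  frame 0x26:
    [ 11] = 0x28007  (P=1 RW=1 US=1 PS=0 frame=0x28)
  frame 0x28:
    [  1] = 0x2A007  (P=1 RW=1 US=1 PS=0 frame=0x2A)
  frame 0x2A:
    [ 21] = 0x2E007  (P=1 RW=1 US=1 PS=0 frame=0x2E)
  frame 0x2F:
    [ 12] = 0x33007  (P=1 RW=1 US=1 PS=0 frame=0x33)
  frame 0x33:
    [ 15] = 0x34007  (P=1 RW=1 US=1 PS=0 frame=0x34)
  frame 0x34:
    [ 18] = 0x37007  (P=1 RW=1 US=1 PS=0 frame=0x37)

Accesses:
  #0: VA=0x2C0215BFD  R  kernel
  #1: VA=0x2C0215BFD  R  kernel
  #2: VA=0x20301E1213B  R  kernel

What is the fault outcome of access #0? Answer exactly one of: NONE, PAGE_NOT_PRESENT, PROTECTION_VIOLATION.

Walk each access:
#0 VA=0x2C0215BFD (r,kernel):
  L0 @0x22[0] → 0x26007  P=1,RW=1,US=1,PS=0
  L1 @0x26[11] → 0x28007  P=1,RW=1,US=1,PS=0
  L2 @0x28[1] → 0x2A007  P=1,RW=1,US=1,PS=0
  L3 @0x2A[21] → 0x2E007  P=1,RW=1,US=1,PS=0
  ⇒ phys 0x2EBFD  [4 reads]
#1 VA=0x2C0215BFD (r,kernel):
  TLB hit vpn=0x2C0215 → PA=0x2EBFD
#2 VA=0x20301E1213B (r,kernel):
  L0 @0x22[4] → 0x2F007  P=1,RW=1,US=1,PS=0
  L1 @0x2F[12] → 0x33007  P=1,RW=1,US=1,PS=0
  L2 @0x33[15] → 0x34007  P=1,RW=1,US=1,PS=0
  L3 @0x34[18] → 0x37007  P=1,RW=1,US=1,PS=0
  ⇒ phys 0x3713B  [4 reads]

Access #0 fault: NONE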